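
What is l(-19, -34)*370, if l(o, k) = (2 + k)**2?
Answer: 378880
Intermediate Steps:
l(-19, -34)*370 = (2 - 34)**2*370 = (-32)**2*370 = 1024*370 = 378880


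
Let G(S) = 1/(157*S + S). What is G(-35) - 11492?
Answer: -63550761/5530 ≈ -11492.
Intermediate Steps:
G(S) = 1/(158*S)
G(-35) - 11492 = (1/158)/(-35) - 11492 = (1/158)*(-1/35) - 11492 = -1/5530 - 11492 = -63550761/5530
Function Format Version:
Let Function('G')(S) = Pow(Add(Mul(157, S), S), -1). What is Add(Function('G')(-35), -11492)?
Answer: Rational(-63550761, 5530) ≈ -11492.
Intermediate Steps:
Function('G')(S) = Mul(Rational(1, 158), Pow(S, -1)) (Function('G')(S) = Pow(Mul(158, S), -1) = Mul(Rational(1, 158), Pow(S, -1)))
Add(Function('G')(-35), -11492) = Add(Mul(Rational(1, 158), Pow(-35, -1)), -11492) = Add(Mul(Rational(1, 158), Rational(-1, 35)), -11492) = Add(Rational(-1, 5530), -11492) = Rational(-63550761, 5530)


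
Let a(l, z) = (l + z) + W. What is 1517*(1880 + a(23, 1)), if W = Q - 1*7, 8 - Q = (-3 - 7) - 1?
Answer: 2906572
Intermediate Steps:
Q = 19 (Q = 8 - ((-3 - 7) - 1) = 8 - (-10 - 1) = 8 - 1*(-11) = 8 + 11 = 19)
W = 12 (W = 19 - 1*7 = 19 - 7 = 12)
a(l, z) = 12 + l + z (a(l, z) = (l + z) + 12 = 12 + l + z)
1517*(1880 + a(23, 1)) = 1517*(1880 + (12 + 23 + 1)) = 1517*(1880 + 36) = 1517*1916 = 2906572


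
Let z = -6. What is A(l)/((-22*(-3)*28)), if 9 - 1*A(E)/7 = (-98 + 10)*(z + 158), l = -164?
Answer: 13385/264 ≈ 50.701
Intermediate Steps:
A(E) = 93695 (A(E) = 63 - 7*(-98 + 10)*(-6 + 158) = 63 - (-616)*152 = 63 - 7*(-13376) = 63 + 93632 = 93695)
A(l)/((-22*(-3)*28)) = 93695/((-22*(-3)*28)) = 93695/((66*28)) = 93695/1848 = 93695*(1/1848) = 13385/264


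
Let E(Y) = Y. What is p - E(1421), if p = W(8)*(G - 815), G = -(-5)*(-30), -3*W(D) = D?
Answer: 3457/3 ≈ 1152.3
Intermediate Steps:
W(D) = -D/3
G = -150 (G = -1*150 = -150)
p = 7720/3 (p = (-1/3*8)*(-150 - 815) = -8/3*(-965) = 7720/3 ≈ 2573.3)
p - E(1421) = 7720/3 - 1*1421 = 7720/3 - 1421 = 3457/3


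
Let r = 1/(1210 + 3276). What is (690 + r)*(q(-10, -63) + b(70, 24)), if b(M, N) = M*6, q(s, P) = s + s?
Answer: 619068200/2243 ≈ 2.7600e+5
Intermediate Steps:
q(s, P) = 2*s
r = 1/4486 ≈ 0.00022292
b(M, N) = 6*M
(690 + r)*(q(-10, -63) + b(70, 24)) = (690 + 1/4486)*(2*(-10) + 6*70) = 3095341*(-20 + 420)/4486 = (3095341/4486)*400 = 619068200/2243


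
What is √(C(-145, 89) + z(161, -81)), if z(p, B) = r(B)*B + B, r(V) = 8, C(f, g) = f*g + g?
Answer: 3*I*√1505 ≈ 116.38*I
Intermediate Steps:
C(f, g) = g + f*g
z(p, B) = 9*B (z(p, B) = 8*B + B = 9*B)
√(C(-145, 89) + z(161, -81)) = √(89*(1 - 145) + 9*(-81)) = √(89*(-144) - 729) = √(-12816 - 729) = √(-13545) = 3*I*√1505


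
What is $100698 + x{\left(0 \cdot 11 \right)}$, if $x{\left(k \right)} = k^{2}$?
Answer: $100698$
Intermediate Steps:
$100698 + x{\left(0 \cdot 11 \right)} = 100698 + \left(0 \cdot 11\right)^{2} = 100698 + 0^{2} = 100698 + 0 = 100698$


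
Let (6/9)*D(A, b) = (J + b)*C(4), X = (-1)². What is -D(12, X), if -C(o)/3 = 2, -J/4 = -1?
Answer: 45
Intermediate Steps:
J = 4 (J = -4*(-1) = 4)
C(o) = -6 (C(o) = -3*2 = -6)
X = 1
D(A, b) = -36 - 9*b (D(A, b) = 3*((4 + b)*(-6))/2 = 3*(-24 - 6*b)/2 = -36 - 9*b)
-D(12, X) = -(-36 - 9*1) = -(-36 - 9) = -1*(-45) = 45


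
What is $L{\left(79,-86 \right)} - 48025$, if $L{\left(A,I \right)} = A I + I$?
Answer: $-54905$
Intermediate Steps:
$L{\left(A,I \right)} = I + A I$
$L{\left(79,-86 \right)} - 48025 = - 86 \left(1 + 79\right) - 48025 = \left(-86\right) 80 - 48025 = -6880 - 48025 = -54905$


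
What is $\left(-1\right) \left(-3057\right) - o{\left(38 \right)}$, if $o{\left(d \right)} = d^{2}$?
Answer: $1613$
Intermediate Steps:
$\left(-1\right) \left(-3057\right) - o{\left(38 \right)} = \left(-1\right) \left(-3057\right) - 38^{2} = 3057 - 1444 = 1613$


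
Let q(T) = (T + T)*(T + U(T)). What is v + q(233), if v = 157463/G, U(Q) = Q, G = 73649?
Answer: 15993479707/73649 ≈ 2.1716e+5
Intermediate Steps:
q(T) = 4*T² (q(T) = (T + T)*(T + T) = (2*T)*(2*T) = 4*T²)
v = 157463/73649 ≈ 2.1380
v + q(233) = 157463/73649 + 4*233² = 157463/73649 + 4*54289 = 157463/73649 + 217156 = 15993479707/73649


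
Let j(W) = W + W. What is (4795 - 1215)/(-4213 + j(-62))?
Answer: -3580/4337 ≈ -0.82546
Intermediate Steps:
j(W) = 2*W
(4795 - 1215)/(-4213 + j(-62)) = (4795 - 1215)/(-4213 + 2*(-62)) = 3580/(-4213 - 124) = 3580/(-4337) = 3580*(-1/4337) = -3580/4337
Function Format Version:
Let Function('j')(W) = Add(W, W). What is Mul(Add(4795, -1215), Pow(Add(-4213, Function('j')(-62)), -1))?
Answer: Rational(-3580, 4337) ≈ -0.82546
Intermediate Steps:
Function('j')(W) = Mul(2, W)
Mul(Add(4795, -1215), Pow(Add(-4213, Function('j')(-62)), -1)) = Mul(Add(4795, -1215), Pow(Add(-4213, Mul(2, -62)), -1)) = Mul(3580, Pow(Add(-4213, -124), -1)) = Mul(3580, Pow(-4337, -1)) = Mul(3580, Rational(-1, 4337)) = Rational(-3580, 4337)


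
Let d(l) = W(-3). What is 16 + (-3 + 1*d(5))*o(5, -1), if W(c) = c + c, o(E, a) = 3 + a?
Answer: -2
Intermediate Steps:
W(c) = 2*c
d(l) = -6 (d(l) = 2*(-3) = -6)
16 + (-3 + 1*d(5))*o(5, -1) = 16 + (-3 + 1*(-6))*(3 - 1) = 16 + (-3 - 6)*2 = 16 - 9*2 = 16 - 18 = -2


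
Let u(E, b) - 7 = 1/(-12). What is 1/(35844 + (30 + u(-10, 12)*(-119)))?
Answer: 12/420611 ≈ 2.8530e-5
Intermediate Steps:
u(E, b) = 83/12 (u(E, b) = 7 + 1/(-12) = 7 - 1/12 = 83/12)
1/(35844 + (30 + u(-10, 12)*(-119))) = 1/(35844 + (30 + (83/12)*(-119))) = 1/(35844 + (30 - 9877/12)) = 1/(35844 - 9517/12) = 1/(420611/12) = 12/420611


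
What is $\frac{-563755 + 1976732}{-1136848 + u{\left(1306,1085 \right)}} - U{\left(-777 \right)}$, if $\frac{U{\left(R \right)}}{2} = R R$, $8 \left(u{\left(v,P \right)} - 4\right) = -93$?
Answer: $- \frac{10981654657826}{9094845} \approx -1.2075 \cdot 10^{6}$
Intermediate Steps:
$u{\left(v,P \right)} = - \frac{61}{8}$ ($u{\left(v,P \right)} = 4 + \frac{1}{8} \left(-93\right) = 4 - \frac{93}{8} = - \frac{61}{8}$)
$U{\left(R \right)} = 2 R^{2}$ ($U{\left(R \right)} = 2 R R = 2 R^{2}$)
$\frac{-563755 + 1976732}{-1136848 + u{\left(1306,1085 \right)}} - U{\left(-777 \right)} = \frac{-563755 + 1976732}{-1136848 - \frac{61}{8}} - 2 \left(-777\right)^{2} = \frac{1412977}{- \frac{9094845}{8}} - 2 \cdot 603729 = 1412977 \left(- \frac{8}{9094845}\right) - 1207458 = - \frac{11303816}{9094845} - 1207458 = - \frac{10981654657826}{9094845}$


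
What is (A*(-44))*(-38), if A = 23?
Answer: 38456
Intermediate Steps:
(A*(-44))*(-38) = (23*(-44))*(-38) = -1012*(-38) = 38456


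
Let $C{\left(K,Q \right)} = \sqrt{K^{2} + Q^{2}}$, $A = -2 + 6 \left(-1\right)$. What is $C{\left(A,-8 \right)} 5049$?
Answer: $40392 \sqrt{2} \approx 57123.0$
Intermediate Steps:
$A = -8$ ($A = -2 - 6 = -8$)
$C{\left(A,-8 \right)} 5049 = \sqrt{\left(-8\right)^{2} + \left(-8\right)^{2}} \cdot 5049 = \sqrt{64 + 64} \cdot 5049 = \sqrt{128} \cdot 5049 = 8 \sqrt{2} \cdot 5049 = 40392 \sqrt{2}$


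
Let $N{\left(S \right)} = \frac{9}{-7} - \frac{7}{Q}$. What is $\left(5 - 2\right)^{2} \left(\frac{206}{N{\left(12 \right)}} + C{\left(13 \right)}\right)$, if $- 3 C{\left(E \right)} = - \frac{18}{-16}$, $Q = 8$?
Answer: $- \frac{833859}{968} \approx -861.42$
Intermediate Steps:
$N{\left(S \right)} = - \frac{121}{56}$ ($N{\left(S \right)} = \frac{9}{-7} - \frac{7}{8} = 9 \left(- \frac{1}{7}\right) - \frac{7}{8} = - \frac{9}{7} - \frac{7}{8} = - \frac{121}{56}$)
$C{\left(E \right)} = - \frac{3}{8}$ ($C{\left(E \right)} = - \frac{\left(-18\right) \frac{1}{-16}}{3} = - \frac{\left(-18\right) \left(- \frac{1}{16}\right)}{3} = \left(- \frac{1}{3}\right) \frac{9}{8} = - \frac{3}{8}$)
$\left(5 - 2\right)^{2} \left(\frac{206}{N{\left(12 \right)}} + C{\left(13 \right)}\right) = \left(5 - 2\right)^{2} \left(\frac{206}{- \frac{121}{56}} - \frac{3}{8}\right) = 3^{2} \left(206 \left(- \frac{56}{121}\right) - \frac{3}{8}\right) = 9 \left(- \frac{11536}{121} - \frac{3}{8}\right) = 9 \left(- \frac{92651}{968}\right) = - \frac{833859}{968}$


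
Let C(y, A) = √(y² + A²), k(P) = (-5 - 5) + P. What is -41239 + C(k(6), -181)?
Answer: -41239 + √32777 ≈ -41058.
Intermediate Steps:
k(P) = -10 + P
C(y, A) = √(A² + y²)
-41239 + C(k(6), -181) = -41239 + √((-181)² + (-10 + 6)²) = -41239 + √(32761 + (-4)²) = -41239 + √(32761 + 16) = -41239 + √32777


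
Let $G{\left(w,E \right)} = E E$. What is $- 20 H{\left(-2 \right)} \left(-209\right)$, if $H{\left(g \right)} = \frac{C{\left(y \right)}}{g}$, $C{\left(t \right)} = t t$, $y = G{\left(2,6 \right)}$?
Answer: $-2708640$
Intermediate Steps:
$G{\left(w,E \right)} = E^{2}$
$y = 36$ ($y = 6^{2} = 36$)
$C{\left(t \right)} = t^{2}$
$H{\left(g \right)} = \frac{1296}{g}$ ($H{\left(g \right)} = \frac{36^{2}}{g} = \frac{1296}{g}$)
$- 20 H{\left(-2 \right)} \left(-209\right) = - 20 \frac{1296}{-2} \left(-209\right) = - 20 \cdot 1296 \left(- \frac{1}{2}\right) \left(-209\right) = \left(-20\right) \left(-648\right) \left(-209\right) = 12960 \left(-209\right) = -2708640$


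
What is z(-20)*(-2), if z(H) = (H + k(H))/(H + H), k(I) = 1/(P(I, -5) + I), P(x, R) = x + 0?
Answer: -801/800 ≈ -1.0012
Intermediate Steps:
P(x, R) = x
k(I) = 1/(2*I) (k(I) = 1/(I + I) = 1/(2*I))
z(H) = (H + 1/(2*H))/(2*H) (z(H) = (H + 1/(2*H))/(H + H) = (H + 1/(2*H))/((2*H)) = (H + 1/(2*H))*(1/(2*H)) = (H + 1/(2*H))/(2*H))
z(-20)*(-2) = (1/2 + (1/4)/(-20)**2)*(-2) = (1/2 + (1/4)*(1/400))*(-2) = (1/2 + 1/1600)*(-2) = (801/1600)*(-2) = -801/800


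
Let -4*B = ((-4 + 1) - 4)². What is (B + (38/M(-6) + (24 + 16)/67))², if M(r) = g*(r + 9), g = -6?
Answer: 1102173601/5817744 ≈ 189.45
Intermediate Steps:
B = -49/4 (B = -((-4 + 1) - 4)²/4 = -(-3 - 4)²/4 = -¼*(-7)² = -¼*49 = -49/4 ≈ -12.250)
M(r) = -54 - 6*r (M(r) = -6*(r + 9) = -6*(9 + r) = -54 - 6*r)
(B + (38/M(-6) + (24 + 16)/67))² = (-49/4 + (38/(-54 - 6*(-6)) + (24 + 16)/67))² = (-49/4 + (38/(-54 + 36) + 40*(1/67)))² = (-49/4 + (38/(-18) + 40/67))² = (-49/4 + (38*(-1/18) + 40/67))² = (-49/4 + (-19/9 + 40/67))² = (-49/4 - 913/603)² = (-33199/2412)² = 1102173601/5817744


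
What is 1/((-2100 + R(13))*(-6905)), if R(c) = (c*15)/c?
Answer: 1/14396925 ≈ 6.9459e-8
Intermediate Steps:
R(c) = 15 (R(c) = (15*c)/c = 15)
1/((-2100 + R(13))*(-6905)) = 1/((-2100 + 15)*(-6905)) = -1/6905/(-2085) = -1/2085*(-1/6905) = 1/14396925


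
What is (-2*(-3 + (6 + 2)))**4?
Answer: 10000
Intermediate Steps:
(-2*(-3 + (6 + 2)))**4 = (-2*(-3 + 8))**4 = (-2*5)**4 = (-10)**4 = 10000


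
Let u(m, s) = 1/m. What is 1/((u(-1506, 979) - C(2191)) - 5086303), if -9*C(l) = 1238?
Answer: -4518/22979295481 ≈ -1.9661e-7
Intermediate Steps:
C(l) = -1238/9 (C(l) = -1/9*1238 = -1238/9)
1/((u(-1506, 979) - C(2191)) - 5086303) = 1/((1/(-1506) - 1*(-1238/9)) - 5086303) = 1/((-1/1506 + 1238/9) - 5086303) = 1/(621473/4518 - 5086303) = 1/(-22979295481/4518) = -4518/22979295481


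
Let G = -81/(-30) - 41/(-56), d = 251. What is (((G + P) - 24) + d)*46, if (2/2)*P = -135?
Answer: 614583/140 ≈ 4389.9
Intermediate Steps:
P = -135
G = 961/280 (G = -81*(-1/30) - 41*(-1/56) = 27/10 + 41/56 = 961/280 ≈ 3.4321)
(((G + P) - 24) + d)*46 = (((961/280 - 135) - 24) + 251)*46 = ((-36839/280 - 24) + 251)*46 = (-43559/280 + 251)*46 = (26721/280)*46 = 614583/140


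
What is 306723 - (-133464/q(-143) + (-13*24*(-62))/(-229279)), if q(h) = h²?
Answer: 1438109839477845/4688526271 ≈ 3.0673e+5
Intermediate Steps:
306723 - (-133464/q(-143) + (-13*24*(-62))/(-229279)) = 306723 - (-133464/((-143)²) + (-13*24*(-62))/(-229279)) = 306723 - (-133464/20449 - 312*(-62)*(-1/229279)) = 306723 - (-133464*1/20449 + 19344*(-1/229279)) = 306723 - (-133464/20449 - 19344/229279) = 306723 - 1*(-30996057912/4688526271) = 306723 + 30996057912/4688526271 = 1438109839477845/4688526271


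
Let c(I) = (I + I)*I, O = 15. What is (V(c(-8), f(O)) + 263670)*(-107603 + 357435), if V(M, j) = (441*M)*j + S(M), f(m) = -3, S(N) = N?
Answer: 23597631728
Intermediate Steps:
c(I) = 2*I**2 (c(I) = (2*I)*I = 2*I**2)
V(M, j) = M + 441*M*j (V(M, j) = (441*M)*j + M = 441*M*j + M = M + 441*M*j)
(V(c(-8), f(O)) + 263670)*(-107603 + 357435) = ((2*(-8)**2)*(1 + 441*(-3)) + 263670)*(-107603 + 357435) = ((2*64)*(1 - 1323) + 263670)*249832 = (128*(-1322) + 263670)*249832 = (-169216 + 263670)*249832 = 94454*249832 = 23597631728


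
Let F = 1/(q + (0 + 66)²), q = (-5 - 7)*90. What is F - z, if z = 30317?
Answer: -99318491/3276 ≈ -30317.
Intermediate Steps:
q = -1080 (q = -12*90 = -1080)
F = 1/3276 (F = 1/(-1080 + (0 + 66)²) = 1/(-1080 + 66²) = 1/(-1080 + 4356) = 1/3276 ≈ 0.00030525)
F - z = 1/3276 - 1*30317 = 1/3276 - 30317 = -99318491/3276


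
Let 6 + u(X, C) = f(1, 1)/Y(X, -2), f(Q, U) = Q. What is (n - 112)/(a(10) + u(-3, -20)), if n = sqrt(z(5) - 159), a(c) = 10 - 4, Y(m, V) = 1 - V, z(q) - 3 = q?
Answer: -336 + 3*I*sqrt(151) ≈ -336.0 + 36.865*I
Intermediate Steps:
z(q) = 3 + q
a(c) = 6
u(X, C) = -17/3 (u(X, C) = -6 + 1/(1 - 1*(-2)) = -6 + 1/(1 + 2) = -6 + 1/3 = -17/3)
n = I*sqrt(151) (n = sqrt((3 + 5) - 159) = sqrt(8 - 159) = sqrt(-151) = I*sqrt(151) ≈ 12.288*I)
(n - 112)/(a(10) + u(-3, -20)) = (I*sqrt(151) - 112)/(6 - 17/3) = (-112 + I*sqrt(151))/(1/3) = (-112 + I*sqrt(151))*3 = -336 + 3*I*sqrt(151)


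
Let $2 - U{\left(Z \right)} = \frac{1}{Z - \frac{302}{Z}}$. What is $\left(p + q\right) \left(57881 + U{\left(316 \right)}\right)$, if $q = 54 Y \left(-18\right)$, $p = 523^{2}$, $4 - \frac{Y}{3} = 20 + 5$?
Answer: $\frac{964538955700745}{49777} \approx 1.9377 \cdot 10^{10}$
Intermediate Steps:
$U{\left(Z \right)} = 2 - \frac{1}{Z - \frac{302}{Z}}$
$Y = -63$ ($Y = 12 - 3 \left(20 + 5\right) = 12 - 75 = -63$)
$p = 273529$
$q = 61236$ ($q = 54 \left(-63\right) \left(-18\right) = \left(-3402\right) \left(-18\right) = 61236$)
$\left(p + q\right) \left(57881 + U{\left(316 \right)}\right) = \left(273529 + 61236\right) \left(57881 + \frac{-604 - 316 + 2 \cdot 316^{2}}{-302 + 316^{2}}\right) = 334765 \left(57881 + \frac{-604 - 316 + 2 \cdot 99856}{-302 + 99856}\right) = 334765 \left(57881 + \frac{-604 - 316 + 199712}{99554}\right) = 334765 \left(57881 + \frac{1}{99554} \cdot 198792\right) = 334765 \left(57881 + \frac{99396}{49777}\right) = 334765 \cdot \frac{2881241933}{49777} = \frac{964538955700745}{49777}$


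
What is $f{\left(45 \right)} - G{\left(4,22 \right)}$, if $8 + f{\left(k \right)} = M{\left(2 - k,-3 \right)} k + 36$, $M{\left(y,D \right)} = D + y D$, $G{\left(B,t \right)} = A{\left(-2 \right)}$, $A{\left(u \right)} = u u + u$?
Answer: $5696$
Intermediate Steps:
$A{\left(u \right)} = u + u^{2}$ ($A{\left(u \right)} = u^{2} + u = u + u^{2}$)
$G{\left(B,t \right)} = 2$ ($G{\left(B,t \right)} = - 2 \left(1 - 2\right) = \left(-2\right) \left(-1\right) = 2$)
$M{\left(y,D \right)} = D + D y$
$f{\left(k \right)} = 28 + k \left(-9 + 3 k\right)$ ($f{\left(k \right)} = -8 + \left(- 3 \left(1 - \left(-2 + k\right)\right) k + 36\right) = -8 + \left(- 3 \left(3 - k\right) k + 36\right) = -8 + \left(\left(-9 + 3 k\right) k + 36\right) = -8 + \left(k \left(-9 + 3 k\right) + 36\right) = -8 + \left(36 + k \left(-9 + 3 k\right)\right) = 28 + k \left(-9 + 3 k\right)$)
$f{\left(45 \right)} - G{\left(4,22 \right)} = \left(28 + 3 \cdot 45 \left(-3 + 45\right)\right) - 2 = \left(28 + 3 \cdot 45 \cdot 42\right) - 2 = \left(28 + 5670\right) - 2 = 5698 - 2 = 5696$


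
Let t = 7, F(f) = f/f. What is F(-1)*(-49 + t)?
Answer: -42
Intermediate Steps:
F(f) = 1
F(-1)*(-49 + t) = 1*(-49 + 7) = 1*(-42) = -42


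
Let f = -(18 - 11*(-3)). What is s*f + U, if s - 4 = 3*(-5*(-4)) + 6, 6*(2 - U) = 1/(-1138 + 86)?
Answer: -22521215/6312 ≈ -3568.0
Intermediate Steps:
f = -51 (f = -(18 + 33) = -1*51 = -51)
U = 12625/6312 (U = 2 - 1/(6*(-1138 + 86)) = 2 - ⅙/(-1052) = 2 - ⅙*(-1/1052) = 2 + 1/6312 = 12625/6312 ≈ 2.0002)
s = 70 (s = 4 + (3*(-5*(-4)) + 6) = 4 + (3*20 + 6) = 4 + (60 + 6) = 4 + 66 = 70)
s*f + U = 70*(-51) + 12625/6312 = -3570 + 12625/6312 = -22521215/6312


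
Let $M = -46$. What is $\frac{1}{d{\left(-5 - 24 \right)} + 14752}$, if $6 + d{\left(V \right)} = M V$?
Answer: $\frac{1}{16080} \approx 6.2189 \cdot 10^{-5}$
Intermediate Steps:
$d{\left(V \right)} = -6 - 46 V$
$\frac{1}{d{\left(-5 - 24 \right)} + 14752} = \frac{1}{\left(-6 - 46 \left(-5 - 24\right)\right) + 14752} = \frac{1}{\left(-6 - -1334\right) + 14752} = \frac{1}{\left(-6 + 1334\right) + 14752} = \frac{1}{1328 + 14752} = \frac{1}{16080}$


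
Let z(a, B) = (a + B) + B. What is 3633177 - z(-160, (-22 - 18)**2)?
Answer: 3630137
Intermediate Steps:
z(a, B) = a + 2*B (z(a, B) = (B + a) + B = a + 2*B)
3633177 - z(-160, (-22 - 18)**2) = 3633177 - (-160 + 2*(-22 - 18)**2) = 3633177 - (-160 + 2*(-40)**2) = 3633177 - (-160 + 2*1600) = 3633177 - (-160 + 3200) = 3633177 - 1*3040 = 3633177 - 3040 = 3630137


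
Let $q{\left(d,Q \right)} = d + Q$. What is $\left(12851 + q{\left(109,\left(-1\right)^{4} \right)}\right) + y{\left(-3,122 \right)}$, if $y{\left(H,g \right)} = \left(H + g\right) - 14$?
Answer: $13066$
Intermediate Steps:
$q{\left(d,Q \right)} = Q + d$
$y{\left(H,g \right)} = -14 + H + g$
$\left(12851 + q{\left(109,\left(-1\right)^{4} \right)}\right) + y{\left(-3,122 \right)} = \left(12851 + \left(\left(-1\right)^{4} + 109\right)\right) - -105 = \left(12851 + \left(1 + 109\right)\right) + 105 = \left(12851 + 110\right) + 105 = 12961 + 105 = 13066$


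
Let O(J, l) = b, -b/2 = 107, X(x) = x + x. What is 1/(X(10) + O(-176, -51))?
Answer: -1/194 ≈ -0.0051546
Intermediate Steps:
X(x) = 2*x
b = -214 (b = -2*107 = -214)
O(J, l) = -214
1/(X(10) + O(-176, -51)) = 1/(2*10 - 214) = 1/(20 - 214) = 1/(-194) = -1/194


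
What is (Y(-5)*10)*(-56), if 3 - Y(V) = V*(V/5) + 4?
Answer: 3360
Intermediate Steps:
Y(V) = -1 - V²/5 (Y(V) = 3 - (V*(V/5) + 4) = 3 - (V²/5 + 4) = 3 - (4 + V²/5) = 3 + (-4 - V²/5) = -1 - V²/5)
(Y(-5)*10)*(-56) = ((-1 - ⅕*(-5)²)*10)*(-56) = ((-1 - ⅕*25)*10)*(-56) = ((-1 - 5)*10)*(-56) = -6*10*(-56) = -60*(-56) = 3360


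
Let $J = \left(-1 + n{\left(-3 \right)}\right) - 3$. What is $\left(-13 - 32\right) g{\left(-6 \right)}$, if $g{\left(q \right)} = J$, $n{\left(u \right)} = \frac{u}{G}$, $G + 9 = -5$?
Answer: $\frac{2385}{14} \approx 170.36$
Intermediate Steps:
$G = -14$ ($G = -9 - 5 = -14$)
$n{\left(u \right)} = - \frac{u}{14}$ ($n{\left(u \right)} = \frac{u}{-14} = u \left(- \frac{1}{14}\right) = - \frac{u}{14}$)
$J = - \frac{53}{14}$ ($J = \left(-1 - - \frac{3}{14}\right) - 3 = \left(-1 + \frac{3}{14}\right) - 3 = - \frac{11}{14} - 3 = - \frac{53}{14} \approx -3.7857$)
$g{\left(q \right)} = - \frac{53}{14}$
$\left(-13 - 32\right) g{\left(-6 \right)} = \left(-13 - 32\right) \left(- \frac{53}{14}\right) = \left(-45\right) \left(- \frac{53}{14}\right) = \frac{2385}{14}$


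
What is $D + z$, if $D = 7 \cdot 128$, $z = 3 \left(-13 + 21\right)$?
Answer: $920$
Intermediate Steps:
$z = 24$ ($z = 3 \cdot 8 = 24$)
$D = 896$
$D + z = 896 + 24 = 920$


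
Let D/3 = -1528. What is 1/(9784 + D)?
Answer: 1/5200 ≈ 0.00019231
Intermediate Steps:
D = -4584 (D = 3*(-1528) = -4584)
1/(9784 + D) = 1/(9784 - 4584) = 1/5200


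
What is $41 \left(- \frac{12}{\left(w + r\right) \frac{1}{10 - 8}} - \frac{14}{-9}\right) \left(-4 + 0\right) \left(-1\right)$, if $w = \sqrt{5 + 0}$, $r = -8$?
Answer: $\frac{418856}{531} + \frac{3936 \sqrt{5}}{59} \approx 937.98$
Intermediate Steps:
$w = \sqrt{5} \approx 2.2361$
$41 \left(- \frac{12}{\left(w + r\right) \frac{1}{10 - 8}} - \frac{14}{-9}\right) \left(-4 + 0\right) \left(-1\right) = 41 \left(- \frac{12}{\left(\sqrt{5} - 8\right) \frac{1}{10 - 8}} - \frac{14}{-9}\right) \left(-4 + 0\right) \left(-1\right) = 41 \left(- \frac{12}{\left(-8 + \sqrt{5}\right) \frac{1}{2}} - - \frac{14}{9}\right) \left(\left(-4\right) \left(-1\right)\right) = 41 \left(- \frac{12}{\left(-8 + \sqrt{5}\right) \frac{1}{2}} + \frac{14}{9}\right) 4 = 41 \left(- \frac{12}{-4 + \frac{\sqrt{5}}{2}} + \frac{14}{9}\right) 4 = 41 \left(\frac{14}{9} - \frac{12}{-4 + \frac{\sqrt{5}}{2}}\right) 4 = \left(\frac{574}{9} - \frac{492}{-4 + \frac{\sqrt{5}}{2}}\right) 4 = \frac{2296}{9} - \frac{1968}{-4 + \frac{\sqrt{5}}{2}}$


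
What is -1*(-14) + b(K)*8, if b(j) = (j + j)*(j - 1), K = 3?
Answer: 110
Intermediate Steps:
b(j) = 2*j*(-1 + j) (b(j) = (2*j)*(-1 + j) = 2*j*(-1 + j))
-1*(-14) + b(K)*8 = -1*(-14) + (2*3*(-1 + 3))*8 = 14 + (2*3*2)*8 = 14 + 12*8 = 14 + 96 = 110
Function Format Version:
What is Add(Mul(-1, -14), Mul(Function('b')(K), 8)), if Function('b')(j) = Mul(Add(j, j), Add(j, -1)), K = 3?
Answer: 110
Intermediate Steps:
Function('b')(j) = Mul(2, j, Add(-1, j)) (Function('b')(j) = Mul(Mul(2, j), Add(-1, j)) = Mul(2, j, Add(-1, j)))
Add(Mul(-1, -14), Mul(Function('b')(K), 8)) = Add(Mul(-1, -14), Mul(Mul(2, 3, Add(-1, 3)), 8)) = Add(14, Mul(Mul(2, 3, 2), 8)) = Add(14, Mul(12, 8)) = Add(14, 96) = 110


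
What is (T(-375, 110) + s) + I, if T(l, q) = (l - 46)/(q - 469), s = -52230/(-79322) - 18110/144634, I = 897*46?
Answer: 42488044202082123/1029671068783 ≈ 41264.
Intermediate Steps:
I = 41262
s = 1529428100/2868164537 (s = -52230*(-1/79322) - 18110*1/144634 = 26115/39661 - 9055/72317 = 1529428100/2868164537 ≈ 0.53324)
T(l, q) = (-46 + l)/(-469 + q)
(T(-375, 110) + s) + I = ((-46 - 375)/(-469 + 110) + 1529428100/2868164537) + 41262 = (-421/(-359) + 1529428100/2868164537) + 41262 = (-1/359*(-421) + 1529428100/2868164537) + 41262 = (421/359 + 1529428100/2868164537) + 41262 = 1756561957977/1029671068783 + 41262 = 42488044202082123/1029671068783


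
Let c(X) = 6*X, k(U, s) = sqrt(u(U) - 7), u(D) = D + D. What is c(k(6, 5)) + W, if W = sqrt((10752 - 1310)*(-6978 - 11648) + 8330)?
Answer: 6*sqrt(5) + 3*I*sqrt(19539818) ≈ 13.416 + 13261.0*I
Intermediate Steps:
u(D) = 2*D
k(U, s) = sqrt(-7 + 2*U) (k(U, s) = sqrt(2*U - 7) = sqrt(-7 + 2*U))
W = 3*I*sqrt(19539818) (W = sqrt(9442*(-18626) + 8330) = sqrt(-175866692 + 8330) = sqrt(-175858362) = 3*I*sqrt(19539818) ≈ 13261.0*I)
c(k(6, 5)) + W = 6*sqrt(-7 + 2*6) + 3*I*sqrt(19539818) = 6*sqrt(-7 + 12) + 3*I*sqrt(19539818) = 6*sqrt(5) + 3*I*sqrt(19539818)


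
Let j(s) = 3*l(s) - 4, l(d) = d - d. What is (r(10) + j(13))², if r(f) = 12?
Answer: 64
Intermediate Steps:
l(d) = 0
j(s) = -4 (j(s) = 3*0 - 4 = 0 - 4 = -4)
(r(10) + j(13))² = (12 - 4)² = 8² = 64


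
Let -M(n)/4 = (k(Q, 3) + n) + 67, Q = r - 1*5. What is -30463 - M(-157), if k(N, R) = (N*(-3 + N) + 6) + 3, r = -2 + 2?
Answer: -30627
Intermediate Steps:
r = 0
Q = -5 (Q = 0 - 1*5 = 0 - 5 = -5)
k(N, R) = 9 + N*(-3 + N) (k(N, R) = (6 + N*(-3 + N)) + 3 = 9 + N*(-3 + N))
M(n) = -464 - 4*n (M(n) = -4*(((9 + (-5)² - 3*(-5)) + n) + 67) = -4*(((9 + 25 + 15) + n) + 67) = -4*((49 + n) + 67) = -4*(116 + n) = -464 - 4*n)
-30463 - M(-157) = -30463 - (-464 - 4*(-157)) = -30463 - (-464 + 628) = -30463 - 1*164 = -30463 - 164 = -30627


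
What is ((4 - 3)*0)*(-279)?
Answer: 0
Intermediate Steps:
((4 - 3)*0)*(-279) = (1*0)*(-279) = 0*(-279) = 0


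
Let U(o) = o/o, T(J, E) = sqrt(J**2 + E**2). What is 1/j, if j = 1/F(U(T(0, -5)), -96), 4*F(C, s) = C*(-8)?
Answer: -2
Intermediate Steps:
T(J, E) = sqrt(E**2 + J**2)
U(o) = 1
F(C, s) = -2*C (F(C, s) = (C*(-8))/4 = (-8*C)/4 = -2*C)
j = -1/2 (j = 1/(-2*1) = 1/(-2) = -1/2 ≈ -0.50000)
1/j = 1/(-1/2) = -2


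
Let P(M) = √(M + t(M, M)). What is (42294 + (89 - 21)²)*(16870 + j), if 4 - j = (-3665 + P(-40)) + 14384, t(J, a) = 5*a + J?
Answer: 288780290 - 93836*I*√70 ≈ 2.8878e+8 - 7.8509e+5*I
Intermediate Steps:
t(J, a) = J + 5*a
P(M) = √7*√M (P(M) = √(M + (M + 5*M)) = √(M + 6*M) = √(7*M) = √7*√M)
j = -10715 - 2*I*√70 (j = 4 - ((-3665 + √7*√(-40)) + 14384) = 4 - ((-3665 + √7*(2*I*√10)) + 14384) = 4 - ((-3665 + 2*I*√70) + 14384) = 4 - (10719 + 2*I*√70) = 4 + (-10719 - 2*I*√70) = -10715 - 2*I*√70 ≈ -10715.0 - 16.733*I)
(42294 + (89 - 21)²)*(16870 + j) = (42294 + (89 - 21)²)*(16870 + (-10715 - 2*I*√70)) = (42294 + 68²)*(6155 - 2*I*√70) = (42294 + 4624)*(6155 - 2*I*√70) = 46918*(6155 - 2*I*√70) = 288780290 - 93836*I*√70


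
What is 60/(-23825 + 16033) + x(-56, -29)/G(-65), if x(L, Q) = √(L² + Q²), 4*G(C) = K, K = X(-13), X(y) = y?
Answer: -15/1948 - 4*√3977/13 ≈ -19.412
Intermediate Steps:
K = -13
G(C) = -13/4 (G(C) = (¼)*(-13) = -13/4)
60/(-23825 + 16033) + x(-56, -29)/G(-65) = 60/(-23825 + 16033) + √((-56)² + (-29)²)/(-13/4) = 60/(-7792) + √(3136 + 841)*(-4/13) = 60*(-1/7792) + √3977*(-4/13) = -15/1948 - 4*√3977/13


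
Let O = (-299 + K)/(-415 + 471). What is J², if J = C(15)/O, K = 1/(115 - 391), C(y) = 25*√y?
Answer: 3583319040/10896601 ≈ 328.85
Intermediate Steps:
K = -1/276 (K = 1/(-276) = -1/276 ≈ -0.0036232)
O = -82525/15456 (O = (-299 - 1/276)/(-415 + 471) = -82525/276/56 = -82525/276*1/56 = -82525/15456 ≈ -5.3393)
J = -15456*√15/3301 (J = (25*√15)/(-82525/15456) = (25*√15)*(-15456/82525) = -15456*√15/3301 ≈ -18.134)
J² = (-15456*√15/3301)² = 3583319040/10896601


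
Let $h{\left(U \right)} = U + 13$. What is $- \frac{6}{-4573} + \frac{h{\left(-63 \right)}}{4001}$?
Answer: $- \frac{204644}{18296573} \approx -0.011185$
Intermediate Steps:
$h{\left(U \right)} = 13 + U$
$- \frac{6}{-4573} + \frac{h{\left(-63 \right)}}{4001} = - \frac{6}{-4573} + \frac{13 - 63}{4001} = \left(-6\right) \left(- \frac{1}{4573}\right) - \frac{50}{4001} = \frac{6}{4573} - \frac{50}{4001} = - \frac{204644}{18296573}$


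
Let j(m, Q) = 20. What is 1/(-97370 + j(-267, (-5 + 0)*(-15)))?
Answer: -1/97350 ≈ -1.0272e-5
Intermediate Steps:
1/(-97370 + j(-267, (-5 + 0)*(-15))) = 1/(-97370 + 20) = 1/(-97350) = -1/97350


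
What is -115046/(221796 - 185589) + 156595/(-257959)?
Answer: -35346986279/9339921513 ≈ -3.7845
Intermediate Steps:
-115046/(221796 - 185589) + 156595/(-257959) = -115046/36207 + 156595*(-1/257959) = -115046*1/36207 - 156595/257959 = -115046/36207 - 156595/257959 = -35346986279/9339921513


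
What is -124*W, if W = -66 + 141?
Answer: -9300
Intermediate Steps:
W = 75
-124*W = -124*75 = -9300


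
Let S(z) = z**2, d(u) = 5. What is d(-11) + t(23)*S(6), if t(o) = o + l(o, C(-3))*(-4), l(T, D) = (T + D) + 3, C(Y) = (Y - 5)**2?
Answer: -12127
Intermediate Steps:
C(Y) = (-5 + Y)**2
l(T, D) = 3 + D + T (l(T, D) = (D + T) + 3 = 3 + D + T)
t(o) = -268 - 3*o (t(o) = o + (3 + (-5 - 3)**2 + o)*(-4) = o + (3 + (-8)**2 + o)*(-4) = o + (3 + 64 + o)*(-4) = o + (67 + o)*(-4) = o + (-268 - 4*o) = -268 - 3*o)
d(-11) + t(23)*S(6) = 5 + (-268 - 3*23)*6**2 = 5 + (-268 - 69)*36 = 5 - 337*36 = 5 - 12132 = -12127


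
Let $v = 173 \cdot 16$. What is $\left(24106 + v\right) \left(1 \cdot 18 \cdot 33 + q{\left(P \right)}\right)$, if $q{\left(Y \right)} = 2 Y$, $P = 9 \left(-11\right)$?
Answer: $10642104$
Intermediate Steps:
$v = 2768$
$P = -99$
$\left(24106 + v\right) \left(1 \cdot 18 \cdot 33 + q{\left(P \right)}\right) = \left(24106 + 2768\right) \left(1 \cdot 18 \cdot 33 + 2 \left(-99\right)\right) = 26874 \left(18 \cdot 33 - 198\right) = 26874 \left(594 - 198\right) = 26874 \cdot 396 = 10642104$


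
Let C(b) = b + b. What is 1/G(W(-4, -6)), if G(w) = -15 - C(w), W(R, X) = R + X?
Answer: ⅕ ≈ 0.20000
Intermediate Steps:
C(b) = 2*b
G(w) = -15 - 2*w
1/G(W(-4, -6)) = 1/(-15 - 2*(-4 - 6)) = 1/(-15 - 2*(-10)) = 1/(-15 + 20) = 1/5 = ⅕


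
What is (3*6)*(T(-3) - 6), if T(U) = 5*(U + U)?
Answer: -648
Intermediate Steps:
T(U) = 10*U (T(U) = 5*(2*U) = 10*U)
(3*6)*(T(-3) - 6) = (3*6)*(10*(-3) - 6) = 18*(-30 - 6) = 18*(-36) = -648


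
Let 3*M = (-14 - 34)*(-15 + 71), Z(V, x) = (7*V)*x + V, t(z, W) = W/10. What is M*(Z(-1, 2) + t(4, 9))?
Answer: 63168/5 ≈ 12634.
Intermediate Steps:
t(z, W) = W/10 (t(z, W) = W*(⅒) = W/10)
Z(V, x) = V + 7*V*x (Z(V, x) = 7*V*x + V = V + 7*V*x)
M = -896 (M = ((-14 - 34)*(-15 + 71))/3 = (-48*56)/3 = (⅓)*(-2688) = -896)
M*(Z(-1, 2) + t(4, 9)) = -896*(-(1 + 7*2) + (⅒)*9) = -896*(-(1 + 14) + 9/10) = -896*(-1*15 + 9/10) = -896*(-15 + 9/10) = -896*(-141/10) = 63168/5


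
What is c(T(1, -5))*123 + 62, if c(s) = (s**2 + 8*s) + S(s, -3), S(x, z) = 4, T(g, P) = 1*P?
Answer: -1291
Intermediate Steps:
T(g, P) = P
c(s) = 4 + s**2 + 8*s (c(s) = (s**2 + 8*s) + 4 = 4 + s**2 + 8*s)
c(T(1, -5))*123 + 62 = (4 + (-5)**2 + 8*(-5))*123 + 62 = (4 + 25 - 40)*123 + 62 = -11*123 + 62 = -1353 + 62 = -1291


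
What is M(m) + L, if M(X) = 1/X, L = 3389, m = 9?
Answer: 30502/9 ≈ 3389.1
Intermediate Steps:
M(m) + L = 1/9 + 3389 = ⅑ + 3389 = 30502/9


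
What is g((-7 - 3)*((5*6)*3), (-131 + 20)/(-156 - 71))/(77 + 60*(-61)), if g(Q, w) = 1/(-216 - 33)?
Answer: 1/892167 ≈ 1.1209e-6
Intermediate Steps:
g(Q, w) = -1/249 (g(Q, w) = 1/(-249) = -1/249)
g((-7 - 3)*((5*6)*3), (-131 + 20)/(-156 - 71))/(77 + 60*(-61)) = -1/(249*(77 + 60*(-61))) = -1/(249*(77 - 3660)) = -1/249/(-3583) = -1/249*(-1/3583) = 1/892167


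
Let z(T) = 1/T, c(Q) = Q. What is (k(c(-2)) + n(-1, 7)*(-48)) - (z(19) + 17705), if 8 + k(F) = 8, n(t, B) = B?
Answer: -342780/19 ≈ -18041.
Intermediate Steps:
k(F) = 0 (k(F) = -8 + 8 = 0)
(k(c(-2)) + n(-1, 7)*(-48)) - (z(19) + 17705) = (0 + 7*(-48)) - (1/19 + 17705) = (0 - 336) - (1/19 + 17705) = -336 - 1*336396/19 = -336 - 336396/19 = -342780/19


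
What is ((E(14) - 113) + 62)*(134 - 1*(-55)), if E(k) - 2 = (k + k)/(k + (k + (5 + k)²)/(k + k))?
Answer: -6955011/767 ≈ -9067.8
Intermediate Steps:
E(k) = 2 + 2*k/(k + (k + (5 + k)²)/(2*k)) (E(k) = 2 + (k + k)/(k + (k + (5 + k)²)/(k + k)) = 2 + (2*k)/(k + (k + (5 + k)²)/((2*k))) = 2 + (2*k)/(k + (k + (5 + k)²)*(1/(2*k))) = 2 + (2*k)/(k + (k + (5 + k)²)/(2*k)) = 2 + 2*k/(k + (k + (5 + k)²)/(2*k)))
((E(14) - 113) + 62)*(134 - 1*(-55)) = ((2*(25 + 5*14² + 11*14)/(25 + 3*14² + 11*14) - 113) + 62)*(134 - 1*(-55)) = ((2*(25 + 5*196 + 154)/(25 + 3*196 + 154) - 113) + 62)*(134 + 55) = ((2*(25 + 980 + 154)/(25 + 588 + 154) - 113) + 62)*189 = ((2*1159/767 - 113) + 62)*189 = ((2*(1/767)*1159 - 113) + 62)*189 = ((2318/767 - 113) + 62)*189 = (-84353/767 + 62)*189 = -36799/767*189 = -6955011/767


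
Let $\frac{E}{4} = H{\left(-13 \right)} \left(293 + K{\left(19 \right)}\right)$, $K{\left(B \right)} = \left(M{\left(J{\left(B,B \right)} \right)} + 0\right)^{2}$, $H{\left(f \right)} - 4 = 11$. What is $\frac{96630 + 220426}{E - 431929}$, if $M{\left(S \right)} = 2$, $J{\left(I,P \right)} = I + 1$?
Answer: $- \frac{317056}{414109} \approx -0.76563$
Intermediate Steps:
$J{\left(I,P \right)} = 1 + I$
$H{\left(f \right)} = 15$ ($H{\left(f \right)} = 4 + 11 = 15$)
$K{\left(B \right)} = 4$ ($K{\left(B \right)} = \left(2 + 0\right)^{2} = 2^{2} = 4$)
$E = 17820$ ($E = 4 \cdot 15 \left(293 + 4\right) = 4 \cdot 15 \cdot 297 = 4 \cdot 4455 = 17820$)
$\frac{96630 + 220426}{E - 431929} = \frac{96630 + 220426}{17820 - 431929} = \frac{317056}{-414109} = 317056 \left(- \frac{1}{414109}\right) = - \frac{317056}{414109}$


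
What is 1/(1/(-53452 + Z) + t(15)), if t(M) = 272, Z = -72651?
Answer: 126103/34300015 ≈ 0.0036765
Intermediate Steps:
1/(1/(-53452 + Z) + t(15)) = 1/(1/(-53452 - 72651) + 272) = 1/(1/(-126103) + 272) = 1/(-1/126103 + 272) = 1/(34300015/126103) = 126103/34300015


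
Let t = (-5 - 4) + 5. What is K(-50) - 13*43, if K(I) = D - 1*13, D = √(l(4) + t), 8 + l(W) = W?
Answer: -572 + 2*I*√2 ≈ -572.0 + 2.8284*I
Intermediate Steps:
l(W) = -8 + W
t = -4 (t = -9 + 5 = -4)
D = 2*I*√2 (D = √((-8 + 4) - 4) = √(-4 - 4) = √(-8) = 2*I*√2 ≈ 2.8284*I)
K(I) = -13 + 2*I*√2 (K(I) = 2*I*√2 - 1*13 = 2*I*√2 - 13 = -13 + 2*I*√2)
K(-50) - 13*43 = (-13 + 2*I*√2) - 13*43 = (-13 + 2*I*√2) - 559 = -572 + 2*I*√2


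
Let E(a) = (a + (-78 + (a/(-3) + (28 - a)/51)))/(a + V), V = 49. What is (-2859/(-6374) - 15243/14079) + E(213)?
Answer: -40340296039/99924984471 ≈ -0.40371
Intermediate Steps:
E(a) = (-3950/51 + 11*a/17)/(49 + a) (E(a) = (a + (-78 + (a/(-3) + (28 - a)/51)))/(a + 49) = (a + (-78 + (a*(-⅓) + (28 - a)*(1/51))))/(49 + a) = (a + (-78 + (-a/3 + (28/51 - a/51))))/(49 + a) = (a + (-78 + (28/51 - 6*a/17)))/(49 + a) = (a + (-3950/51 - 6*a/17))/(49 + a) = (-3950/51 + 11*a/17)/(49 + a))
(-2859/(-6374) - 15243/14079) + E(213) = (-2859/(-6374) - 15243/14079) + (-3950 + 33*213)/(51*(49 + 213)) = (-2859*(-1/6374) - 15243*1/14079) + (1/51)*(-3950 + 7029)/262 = (2859/6374 - 5081/4693) + (1/51)*(1/262)*3079 = -18969007/29913182 + 3079/13362 = -40340296039/99924984471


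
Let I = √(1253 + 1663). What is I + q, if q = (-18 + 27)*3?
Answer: 81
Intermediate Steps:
I = 54 (I = √2916 = 54)
q = 27 (q = 9*3 = 27)
I + q = 54 + 27 = 81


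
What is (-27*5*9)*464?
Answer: -563760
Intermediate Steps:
(-27*5*9)*464 = -135*9*464 = -1215*464 = -563760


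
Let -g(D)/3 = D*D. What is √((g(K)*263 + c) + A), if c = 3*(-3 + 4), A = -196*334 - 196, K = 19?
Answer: I*√350486 ≈ 592.02*I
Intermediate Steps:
A = -65660 (A = -65464 - 196 = -65660)
c = 3 (c = 3*1 = 3)
g(D) = -3*D² (g(D) = -3*D*D = -3*D²)
√((g(K)*263 + c) + A) = √((-3*19²*263 + 3) - 65660) = √((-3*361*263 + 3) - 65660) = √((-1083*263 + 3) - 65660) = √((-284829 + 3) - 65660) = √(-284826 - 65660) = √(-350486) = I*√350486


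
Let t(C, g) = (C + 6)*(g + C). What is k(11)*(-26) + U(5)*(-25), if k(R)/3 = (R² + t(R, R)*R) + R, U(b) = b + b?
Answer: -331438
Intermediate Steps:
U(b) = 2*b
t(C, g) = (6 + C)*(C + g)
k(R) = 3*R + 3*R² + 3*R*(2*R² + 12*R) (k(R) = 3*((R² + (R² + 6*R + 6*R + R*R)*R) + R) = 3*((R² + (R² + 6*R + 6*R + R²)*R) + R) = 3*((R² + (2*R² + 12*R)*R) + R) = 3*((R² + R*(2*R² + 12*R)) + R) = 3*(R + R² + R*(2*R² + 12*R)) = 3*R + 3*R² + 3*R*(2*R² + 12*R))
k(11)*(-26) + U(5)*(-25) = (3*11*(1 + 2*11² + 13*11))*(-26) + (2*5)*(-25) = (3*11*(1 + 2*121 + 143))*(-26) + 10*(-25) = (3*11*(1 + 242 + 143))*(-26) - 250 = (3*11*386)*(-26) - 250 = 12738*(-26) - 250 = -331188 - 250 = -331438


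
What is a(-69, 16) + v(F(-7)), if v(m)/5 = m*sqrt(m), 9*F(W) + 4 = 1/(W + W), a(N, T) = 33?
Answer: 33 - 95*I*sqrt(798)/1764 ≈ 33.0 - 1.5213*I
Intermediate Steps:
F(W) = -4/9 + 1/(18*W) (F(W) = -4/9 + 1/(9*(W + W)) = -4/9 + 1/(9*((2*W))) = -4/9 + (1/(2*W))/9 = -4/9 + 1/(18*W))
v(m) = 5*m**(3/2) (v(m) = 5*(m*sqrt(m)) = 5*m**(3/2))
a(-69, 16) + v(F(-7)) = 33 + 5*((1/18)*(1 - 8*(-7))/(-7))**(3/2) = 33 + 5*((1/18)*(-1/7)*(1 + 56))**(3/2) = 33 + 5*((1/18)*(-1/7)*57)**(3/2) = 33 + 5*(-19/42)**(3/2) = 33 + 5*(-19*I*sqrt(798)/1764) = 33 - 95*I*sqrt(798)/1764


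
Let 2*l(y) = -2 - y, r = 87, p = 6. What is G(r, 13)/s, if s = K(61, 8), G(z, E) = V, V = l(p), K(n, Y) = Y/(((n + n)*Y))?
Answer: -488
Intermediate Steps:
K(n, Y) = 1/(2*n) (K(n, Y) = Y/(((2*n)*Y)) = Y/((2*Y*n)) = Y*(1/(2*Y*n)) = 1/(2*n))
l(y) = -1 - y/2 (l(y) = (-2 - y)/2 = -1 - y/2)
V = -4 (V = -1 - ½*6 = -1 - 3 = -4)
G(z, E) = -4
s = 1/122 (s = (½)/61 = (½)*(1/61) = 1/122 ≈ 0.0081967)
G(r, 13)/s = -4/1/122 = -4*122 = -488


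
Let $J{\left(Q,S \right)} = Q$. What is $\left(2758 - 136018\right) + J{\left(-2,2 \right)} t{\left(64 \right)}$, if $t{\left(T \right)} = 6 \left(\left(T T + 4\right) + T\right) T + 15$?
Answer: $-3331242$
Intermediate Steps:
$t{\left(T \right)} = 15 + T \left(24 + 6 T + 6 T^{2}\right)$ ($t{\left(T \right)} = 6 \left(\left(T^{2} + 4\right) + T\right) T + 15 = 6 \left(\left(4 + T^{2}\right) + T\right) T + 15 = 6 \left(4 + T + T^{2}\right) T + 15 = \left(24 + 6 T + 6 T^{2}\right) T + 15 = T \left(24 + 6 T + 6 T^{2}\right) + 15 = 15 + T \left(24 + 6 T + 6 T^{2}\right)$)
$\left(2758 - 136018\right) + J{\left(-2,2 \right)} t{\left(64 \right)} = \left(2758 - 136018\right) - 2 \left(15 + 6 \cdot 64^{2} + 6 \cdot 64^{3} + 24 \cdot 64\right) = -133260 - 2 \left(15 + 6 \cdot 4096 + 6 \cdot 262144 + 1536\right) = -133260 - 2 \left(15 + 24576 + 1572864 + 1536\right) = -133260 - 3197982 = -3331242$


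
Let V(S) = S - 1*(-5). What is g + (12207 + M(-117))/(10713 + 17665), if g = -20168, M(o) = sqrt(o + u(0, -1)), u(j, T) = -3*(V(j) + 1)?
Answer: -572315297/28378 + 3*I*sqrt(15)/28378 ≈ -20168.0 + 0.00040944*I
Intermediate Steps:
V(S) = 5 + S (V(S) = S + 5 = 5 + S)
u(j, T) = -18 - 3*j (u(j, T) = -3*((5 + j) + 1) = -3*(6 + j) = -18 - 3*j)
M(o) = sqrt(-18 + o) (M(o) = sqrt(o + (-18 - 3*0)) = sqrt(o + (-18 + 0)) = sqrt(o - 18) = sqrt(-18 + o))
g + (12207 + M(-117))/(10713 + 17665) = -20168 + (12207 + sqrt(-18 - 117))/(10713 + 17665) = -20168 + (12207 + sqrt(-135))/28378 = -20168 + (12207 + 3*I*sqrt(15))*(1/28378) = -20168 + (12207/28378 + 3*I*sqrt(15)/28378) = -572315297/28378 + 3*I*sqrt(15)/28378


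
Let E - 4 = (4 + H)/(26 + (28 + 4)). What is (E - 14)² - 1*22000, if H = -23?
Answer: -73649199/3364 ≈ -21893.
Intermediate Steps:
E = 213/58 (E = 4 + (4 - 23)/(26 + (28 + 4)) = 4 - 19/(26 + 32) = 4 - 19/58 = 213/58 ≈ 3.6724)
(E - 14)² - 1*22000 = (213/58 - 14)² - 1*22000 = (-599/58)² - 22000 = 358801/3364 - 22000 = -73649199/3364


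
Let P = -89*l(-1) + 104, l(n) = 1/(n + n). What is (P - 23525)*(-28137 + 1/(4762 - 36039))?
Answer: 20572277267675/31277 ≈ 6.5774e+8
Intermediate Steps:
l(n) = 1/(2*n)
P = 297/2 (P = -89/(2*(-1)) + 104 = -89*(-1)/2 + 104 = -89*(-1/2) + 104 = 89/2 + 104 = 297/2 ≈ 148.50)
(P - 23525)*(-28137 + 1/(4762 - 36039)) = (297/2 - 23525)*(-28137 + 1/(4762 - 36039)) = -46753*(-28137 + 1/(-31277))/2 = -46753*(-28137 - 1/31277)/2 = -46753/2*(-880040950/31277) = 20572277267675/31277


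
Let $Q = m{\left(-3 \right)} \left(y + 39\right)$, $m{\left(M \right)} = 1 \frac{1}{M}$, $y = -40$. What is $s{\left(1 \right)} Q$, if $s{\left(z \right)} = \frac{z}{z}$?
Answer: $\frac{1}{3} \approx 0.33333$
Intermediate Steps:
$s{\left(z \right)} = 1$
$m{\left(M \right)} = \frac{1}{M}$
$Q = \frac{1}{3}$ ($Q = \frac{-40 + 39}{-3} = \left(- \frac{1}{3}\right) \left(-1\right) = \frac{1}{3} \approx 0.33333$)
$s{\left(1 \right)} Q = 1 \cdot \frac{1}{3} = \frac{1}{3}$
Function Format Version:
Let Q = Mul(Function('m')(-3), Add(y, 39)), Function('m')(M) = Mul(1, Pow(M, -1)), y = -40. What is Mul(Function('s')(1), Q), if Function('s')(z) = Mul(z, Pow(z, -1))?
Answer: Rational(1, 3) ≈ 0.33333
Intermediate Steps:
Function('s')(z) = 1
Function('m')(M) = Pow(M, -1)
Q = Rational(1, 3) (Q = Mul(Pow(-3, -1), Add(-40, 39)) = Mul(Rational(-1, 3), -1) = Rational(1, 3) ≈ 0.33333)
Mul(Function('s')(1), Q) = Mul(1, Rational(1, 3)) = Rational(1, 3)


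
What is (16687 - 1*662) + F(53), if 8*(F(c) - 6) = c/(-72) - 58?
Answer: 9229627/576 ≈ 16024.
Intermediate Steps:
F(c) = -5/4 - c/576 (F(c) = 6 + (c/(-72) - 58)/8 = 6 + (c*(-1/72) - 58)/8 = 6 + (-c/72 - 58)/8 = 6 + (-58 - c/72)/8 = 6 + (-29/4 - c/576) = -5/4 - c/576)
(16687 - 1*662) + F(53) = (16687 - 1*662) + (-5/4 - 1/576*53) = (16687 - 662) + (-5/4 - 53/576) = 16025 - 773/576 = 9229627/576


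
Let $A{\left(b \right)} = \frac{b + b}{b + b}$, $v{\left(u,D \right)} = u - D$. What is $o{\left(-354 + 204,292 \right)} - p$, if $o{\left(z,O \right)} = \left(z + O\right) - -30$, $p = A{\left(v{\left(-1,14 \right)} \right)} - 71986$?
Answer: $72157$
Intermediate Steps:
$A{\left(b \right)} = 1$ ($A{\left(b \right)} = \frac{2 b}{2 b} = 2 b \frac{1}{2 b} = 1$)
$p = -71985$ ($p = 1 - 71986 = -71985$)
$o{\left(z,O \right)} = 30 + O + z$ ($o{\left(z,O \right)} = \left(O + z\right) + \left(-179 + 209\right) = \left(O + z\right) + 30 = 30 + O + z$)
$o{\left(-354 + 204,292 \right)} - p = \left(30 + 292 + \left(-354 + 204\right)\right) - -71985 = \left(30 + 292 - 150\right) + 71985 = 172 + 71985 = 72157$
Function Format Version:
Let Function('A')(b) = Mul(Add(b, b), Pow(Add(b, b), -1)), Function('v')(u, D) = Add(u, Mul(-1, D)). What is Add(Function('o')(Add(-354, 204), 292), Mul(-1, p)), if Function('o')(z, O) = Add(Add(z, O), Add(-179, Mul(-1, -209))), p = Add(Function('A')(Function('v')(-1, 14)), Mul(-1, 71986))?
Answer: 72157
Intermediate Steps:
Function('A')(b) = 1 (Function('A')(b) = Mul(Mul(2, b), Pow(Mul(2, b), -1)) = Mul(Mul(2, b), Mul(Rational(1, 2), Pow(b, -1))) = 1)
p = -71985 (p = Add(1, Mul(-1, 71986)) = Add(1, -71986) = -71985)
Function('o')(z, O) = Add(30, O, z) (Function('o')(z, O) = Add(Add(O, z), Add(-179, 209)) = Add(Add(O, z), 30) = Add(30, O, z))
Add(Function('o')(Add(-354, 204), 292), Mul(-1, p)) = Add(Add(30, 292, Add(-354, 204)), Mul(-1, -71985)) = Add(Add(30, 292, -150), 71985) = Add(172, 71985) = 72157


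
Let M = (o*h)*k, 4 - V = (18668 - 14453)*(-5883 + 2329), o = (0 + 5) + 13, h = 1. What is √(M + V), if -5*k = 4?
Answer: √374502490/5 ≈ 3870.4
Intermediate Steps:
k = -⅘ (k = -⅕*4 = -⅘ ≈ -0.80000)
o = 18 (o = 5 + 13 = 18)
V = 14980114 (V = 4 - (18668 - 14453)*(-5883 + 2329) = 4 - 4215*(-3554) = 4 - 1*(-14980110) = 4 + 14980110 = 14980114)
M = -72/5 (M = (18*1)*(-⅘) = 18*(-⅘) = -72/5 ≈ -14.400)
√(M + V) = √(-72/5 + 14980114) = √(74900498/5) = √374502490/5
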